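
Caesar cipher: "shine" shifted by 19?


Word: "shine"
Shift: 19
Each letter → (letter + shift) mod 26:
  's' (18) + 19 = 11 → 'l'
  'h' (7) + 19 = 0 → 'a'
  'i' (8) + 19 = 1 → 'b'
  'n' (13) + 19 = 6 → 'g'
  'e' (4) + 19 = 23 → 'x'
Result = "labgx"


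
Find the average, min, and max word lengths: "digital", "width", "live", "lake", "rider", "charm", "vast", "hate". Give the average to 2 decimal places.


Lengths: "digital"=7, "width"=5, "live"=4, "lake"=4, "rider"=5, "charm"=5, "vast"=4, "hate"=4
Sum = 38, Count = 8
Average = 38/8 = 4.75
= avg=4.75, min=4, max=7


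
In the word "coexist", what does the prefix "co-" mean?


Prefix: co-
Example: coexist = co- + exist
Meaning = together


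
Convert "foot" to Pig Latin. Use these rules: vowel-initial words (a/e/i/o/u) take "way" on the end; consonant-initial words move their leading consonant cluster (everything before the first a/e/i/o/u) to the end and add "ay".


Word: "foot"
Starts with consonant(s) → move to end, add 'ay'
Consonant cluster: "f"
Pig Latin = "ootfay"


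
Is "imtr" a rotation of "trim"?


Word: "trim", Candidate: "imtr"
Method: check if candidate is substring of word+word
"trimtrim" contains "imtr"? Yes
Is rotation = Yes


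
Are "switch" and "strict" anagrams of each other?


Word 1: "switch" → sorted: chistw
Word 2: "strict" → sorted: cirstt
Same letters? chistw != cirstt
Anagram = No


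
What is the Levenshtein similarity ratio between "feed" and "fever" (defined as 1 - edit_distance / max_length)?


Word 1: "feed" (length 4)
Word 2: "fever" (length 5)
One optimal edit sequence:
  1. keep 'f'
  2. keep 'e'
  3. insert 'v'  (+1)
  4. keep 'e'
  5. substitute 'd' -> 'r'  (+1)
Edit distance = 2
Max length = max(4, 5) = 5
Similarity = 1 - 2/5
= 0.6000


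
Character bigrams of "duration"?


Word: "duration" (length 8)
Number of bigrams = 8 - 2 + 1 = 7
  Position 0: "du"
  Position 1: "ur"
  Position 2: "ra"
  Position 3: "at"
  Position 4: "ti"
  Position 5: "io"
  Position 6: "on"
Bigrams = "du", "ur", "ra", "at", "ti", "io", "on"


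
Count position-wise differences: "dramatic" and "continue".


Comparing character by character (same length = 8):
  Pos 0: 'd' vs 'c' !=
  Pos 1: 'r' vs 'o' !=
  Pos 2: 'a' vs 'n' !=
  Pos 3: 'm' vs 't' !=
  Pos 4: 'a' vs 'i' !=
  Pos 5: 't' vs 'n' !=
  Pos 6: 'i' vs 'u' !=
  Pos 7: 'c' vs 'e' !=
Hamming distance = 8


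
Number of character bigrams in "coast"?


Word: "coast" (length 5)
Number of 2-grams = length - 2 + 1 = 5 - 2 + 1
= 4


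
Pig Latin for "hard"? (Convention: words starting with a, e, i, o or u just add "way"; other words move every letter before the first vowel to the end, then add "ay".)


Word: "hard"
Starts with consonant(s) → move to end, add 'ay'
Consonant cluster: "h"
Pig Latin = "ardhay"


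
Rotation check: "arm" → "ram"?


Word: "arm", Candidate: "ram"
Method: check if candidate is substring of word+word
"armarm" contains "ram"? No
Is rotation = No


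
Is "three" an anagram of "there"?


Word 1: "there" → sorted: eehrt
Word 2: "three" → sorted: eehrt
Same letters? eehrt == eehrt
Anagram = Yes


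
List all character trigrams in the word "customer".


Word: "customer" (length 8)
Number of trigrams = 8 - 3 + 1 = 6
  Position 0: "cus"
  Position 1: "ust"
  Position 2: "sto"
  Position 3: "tom"
  Position 4: "ome"
  Position 5: "mer"
Trigrams = "cus", "ust", "sto", "tom", "ome", "mer"


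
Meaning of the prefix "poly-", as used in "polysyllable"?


Prefix: poly-
Example: polysyllable = poly- + syllable
Meaning = many


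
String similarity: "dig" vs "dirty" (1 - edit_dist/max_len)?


Word 1: "dig" (length 3)
Word 2: "dirty" (length 5)
One optimal edit sequence:
  1. keep 'd'
  2. keep 'i'
  3. insert 'r'  (+1)
  4. insert 't'  (+1)
  5. substitute 'g' -> 'y'  (+1)
Edit distance = 3
Max length = max(3, 5) = 5
Similarity = 1 - 3/5
= 0.4000


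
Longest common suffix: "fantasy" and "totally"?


Word 1: "fantasy"
Word 2: "totally"
Comparing from end:
  Pos -1: 'y' == 'y'
  Pos -2: 's' != 'l' (stop)
LCS = "y" (length 1)


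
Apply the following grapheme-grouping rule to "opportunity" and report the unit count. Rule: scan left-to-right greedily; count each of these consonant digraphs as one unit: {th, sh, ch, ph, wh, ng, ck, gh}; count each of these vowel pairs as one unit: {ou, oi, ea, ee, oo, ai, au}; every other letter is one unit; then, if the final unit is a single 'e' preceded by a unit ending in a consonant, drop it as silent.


Word: "opportunity" (11 letters)
Left-to-right scan:
  1. 'o' (letter)
  2. 'p' (letter)
  3. 'p' (letter)
  4. 'o' (letter)
  5. 'r' (letter)
  6. 't' (letter)
  7. 'u' (letter)
  8. 'n' (letter)
  9. 'i' (letter)
  10. 't' (letter)
  11. 'y' (letter)
Units from scan: 11
Sound units = 11 units


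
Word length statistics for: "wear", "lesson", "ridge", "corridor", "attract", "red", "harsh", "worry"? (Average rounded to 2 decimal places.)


Lengths: "wear"=4, "lesson"=6, "ridge"=5, "corridor"=8, "attract"=7, "red"=3, "harsh"=5, "worry"=5
Sum = 43, Count = 8
Average = 43/8 = 5.38
= avg=5.38, min=3, max=8


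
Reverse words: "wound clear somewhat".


Original: "wound clear somewhat"
Words (1..n): wound | clear | somewhat
Reversed (n..1): somewhat | clear | wound
Result = "somewhat clear wound"


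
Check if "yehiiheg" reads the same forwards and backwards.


Word: "yehiiheg"
Reversed: "gehiihey"
Forward == Backward? yehiiheg != gehiihey
Palindrome = No


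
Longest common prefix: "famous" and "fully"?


Word 1: "famous"
Word 2: "fully"
Comparing from start:
  Pos 0: 'f' == 'f'
  Pos 1: 'a' != 'u' (stop)
LCP = "f" (length 1)


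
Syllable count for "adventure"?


Word: "adventure"
Syllable breakdown: ad | ven | ture
Counting: 3 parts
= 3 syllables


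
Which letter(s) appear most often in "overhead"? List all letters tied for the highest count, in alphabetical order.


Word: "overhead"
Letter counts:
  'a': 1
  'd': 1
  'e': 2
  'h': 1
  'o': 1
  'r': 1
  'v': 1
Maximum count = 2
Most frequent = 'e' (2 times each)


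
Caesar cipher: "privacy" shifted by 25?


Word: "privacy"
Shift: 25
Each letter → (letter + shift) mod 26:
  'p' (15) + 25 = 14 → 'o'
  'r' (17) + 25 = 16 → 'q'
  'i' (8) + 25 = 7 → 'h'
  'v' (21) + 25 = 20 → 'u'
  'a' (0) + 25 = 25 → 'z'
  'c' (2) + 25 = 1 → 'b'
  'y' (24) + 25 = 23 → 'x'
Result = "oqhuzbx"


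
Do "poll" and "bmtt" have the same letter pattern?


Pattern of "poll": [0, 1, 2, 2]
Pattern of "bmtt": [0, 1, 2, 2]
Patterns match
Same pattern = Yes


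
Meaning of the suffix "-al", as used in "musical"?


Suffix: -al
Example: musical (music + -al)
Meaning = relating to


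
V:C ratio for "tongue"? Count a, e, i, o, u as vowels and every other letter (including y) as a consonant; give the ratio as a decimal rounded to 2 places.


Word: "tongue"
Vowels (a,e,i,o,u): 3
Consonants: 3
Ratio = 3/3
= 1.00


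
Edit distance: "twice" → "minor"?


Word 1: "twice" (length 5)
Word 2: "minor" (length 5)
One optimal edit sequence (insert/delete/substitute each cost 1):
  1. substitute 't' -> 'm'  (+1)
  2. substitute 'w' -> 'i'  (+1)
  3. substitute 'i' -> 'n'  (+1)
  4. substitute 'c' -> 'o'  (+1)
  5. substitute 'e' -> 'r'  (+1)
Total edit operations: 5
Edit distance = 5


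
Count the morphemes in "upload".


Word: "upload"
Morphemes: up- | load
Each morpheme carries meaning
= 2 morphemes


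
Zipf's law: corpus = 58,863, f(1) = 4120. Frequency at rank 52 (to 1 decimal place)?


Zipf's law: f(r) = f(1) / r
f(1) = 4120
f(52) = 4120 / 52
= 79.2 occurrences


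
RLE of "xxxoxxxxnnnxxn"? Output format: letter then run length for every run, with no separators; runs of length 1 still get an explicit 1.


String: "xxxoxxxxnnnxxn"
Scanning for consecutive runs:
  'x' x 3
  'o' x 1
  'x' x 4
  'n' x 3
  'x' x 2
  'n' x 1
RLE = "x3o1x4n3x2n1"


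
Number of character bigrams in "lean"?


Word: "lean" (length 4)
Number of 2-grams = length - 2 + 1 = 4 - 2 + 1
= 3


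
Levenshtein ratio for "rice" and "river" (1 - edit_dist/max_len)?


Word 1: "rice" (length 4)
Word 2: "river" (length 5)
One optimal edit sequence:
  1. keep 'r'
  2. keep 'i'
  3. substitute 'c' -> 'v'  (+1)
  4. keep 'e'
  5. insert 'r'  (+1)
Edit distance = 2
Max length = max(4, 5) = 5
Similarity = 1 - 2/5
= 0.6000


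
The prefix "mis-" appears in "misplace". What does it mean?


Prefix: mis-
Example: misplace = mis- + place
Meaning = wrongly


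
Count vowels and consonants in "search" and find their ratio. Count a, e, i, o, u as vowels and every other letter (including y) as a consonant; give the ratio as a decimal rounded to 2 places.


Word: "search"
Vowels (a,e,i,o,u): 2
Consonants: 4
Ratio = 2/4
= 0.50


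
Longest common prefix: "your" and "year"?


Word 1: "your"
Word 2: "year"
Comparing from start:
  Pos 0: 'y' == 'y'
  Pos 1: 'o' != 'e' (stop)
LCP = "y" (length 1)


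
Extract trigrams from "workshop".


Word: "workshop" (length 8)
Number of trigrams = 8 - 3 + 1 = 6
  Position 0: "wor"
  Position 1: "ork"
  Position 2: "rks"
  Position 3: "ksh"
  Position 4: "sho"
  Position 5: "hop"
Trigrams = "wor", "ork", "rks", "ksh", "sho", "hop"


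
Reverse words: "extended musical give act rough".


Original: "extended musical give act rough"
Words (1..n): extended | musical | give | act | rough
Reversed (n..1): rough | act | give | musical | extended
Result = "rough act give musical extended"


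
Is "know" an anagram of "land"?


Word 1: "land" → sorted: adln
Word 2: "know" → sorted: know
Same letters? adln != know
Anagram = No


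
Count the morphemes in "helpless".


Word: "helpless"
Morphemes: help + -less
Each morpheme carries meaning
= 2 morphemes


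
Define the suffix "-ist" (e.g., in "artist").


Suffix: -ist
Example: artist (art + -ist)
Meaning = one who practices


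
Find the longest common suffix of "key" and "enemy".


Word 1: "key"
Word 2: "enemy"
Comparing from end:
  Pos -1: 'y' == 'y'
  Pos -2: 'e' != 'm' (stop)
LCS = "y" (length 1)


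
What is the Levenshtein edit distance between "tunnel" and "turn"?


Word 1: "tunnel" (length 6)
Word 2: "turn" (length 4)
One optimal edit sequence (insert/delete/substitute each cost 1):
  1. keep 't'
  2. keep 'u'
  3. substitute 'n' -> 'r'  (+1)
  4. keep 'n'
  5. delete 'e'  (+1)
  6. delete 'l'  (+1)
Total edit operations: 3
Edit distance = 3


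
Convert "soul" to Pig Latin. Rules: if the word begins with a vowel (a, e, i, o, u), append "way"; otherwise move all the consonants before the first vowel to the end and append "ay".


Word: "soul"
Starts with consonant(s) → move to end, add 'ay'
Consonant cluster: "s"
Pig Latin = "oulsay"


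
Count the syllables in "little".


Word: "little"
Syllable breakdown: lit · tle
Counting: 2 parts
= 2 syllables


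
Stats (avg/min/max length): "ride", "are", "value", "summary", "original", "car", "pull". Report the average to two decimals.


Lengths: "ride"=4, "are"=3, "value"=5, "summary"=7, "original"=8, "car"=3, "pull"=4
Sum = 34, Count = 7
Average = 34/7 = 4.86
= avg=4.86, min=3, max=8


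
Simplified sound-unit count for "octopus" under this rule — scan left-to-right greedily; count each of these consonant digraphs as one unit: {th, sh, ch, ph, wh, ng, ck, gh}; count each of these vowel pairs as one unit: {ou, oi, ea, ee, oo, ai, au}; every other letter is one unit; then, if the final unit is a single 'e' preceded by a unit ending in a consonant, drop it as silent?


Word: "octopus" (7 letters)
Left-to-right scan:
  1. 'o' (letter)
  2. 'c' (letter)
  3. 't' (letter)
  4. 'o' (letter)
  5. 'p' (letter)
  6. 'u' (letter)
  7. 's' (letter)
Units from scan: 7
Sound units = 7 units


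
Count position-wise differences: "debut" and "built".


Comparing character by character (same length = 5):
  Pos 0: 'd' vs 'b' !=
  Pos 1: 'e' vs 'u' !=
  Pos 2: 'b' vs 'i' !=
  Pos 3: 'u' vs 'l' !=
  Pos 4: 't' vs 't' =
Hamming distance = 4


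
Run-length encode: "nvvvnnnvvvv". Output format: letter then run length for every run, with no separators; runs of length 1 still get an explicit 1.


String: "nvvvnnnvvvv"
Scanning for consecutive runs:
  'n' x 1
  'v' x 3
  'n' x 3
  'v' x 4
RLE = "n1v3n3v4"


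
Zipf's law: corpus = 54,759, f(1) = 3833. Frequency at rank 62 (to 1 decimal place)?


Zipf's law: f(r) = f(1) / r
f(1) = 3833
f(62) = 3833 / 62
= 61.8 occurrences


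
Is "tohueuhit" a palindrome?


Word: "tohueuhit"
Reversed: "tihueuhot"
Forward == Backward? tohueuhit != tihueuhot
Palindrome = No


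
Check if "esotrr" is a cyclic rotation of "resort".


Word: "resort", Candidate: "esotrr"
Method: check if candidate is substring of word+word
"resortresort" contains "esotrr"? No
Is rotation = No


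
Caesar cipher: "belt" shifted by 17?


Word: "belt"
Shift: 17
Each letter → (letter + shift) mod 26:
  'b' (1) + 17 = 18 → 's'
  'e' (4) + 17 = 21 → 'v'
  'l' (11) + 17 = 2 → 'c'
  't' (19) + 17 = 10 → 'k'
Result = "svck"


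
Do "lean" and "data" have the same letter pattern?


Pattern of "lean": [0, 1, 2, 3]
Pattern of "data": [0, 1, 2, 1]
Patterns do not match
Same pattern = No


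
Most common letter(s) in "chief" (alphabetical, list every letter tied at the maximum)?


Word: "chief"
Letter counts:
  'c': 1
  'e': 1
  'f': 1
  'h': 1
  'i': 1
Maximum count = 1
Most frequent = 'c', 'e', 'f', 'h', 'i' (1 time each)


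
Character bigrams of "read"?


Word: "read" (length 4)
Number of bigrams = 4 - 2 + 1 = 3
  Position 0: "re"
  Position 1: "ea"
  Position 2: "ad"
Bigrams = "re", "ea", "ad"


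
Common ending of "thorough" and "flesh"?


Word 1: "thorough"
Word 2: "flesh"
Comparing from end:
  Pos -1: 'h' == 'h'
  Pos -2: 'g' != 's' (stop)
LCS = "h" (length 1)


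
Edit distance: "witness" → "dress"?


Word 1: "witness" (length 7)
Word 2: "dress" (length 5)
One optimal edit sequence (insert/delete/substitute each cost 1):
  1. delete 'w'  (+1)
  2. delete 'i'  (+1)
  3. substitute 't' -> 'd'  (+1)
  4. substitute 'n' -> 'r'  (+1)
  5. keep 'e'
  6. keep 's'
  7. keep 's'
Total edit operations: 4
Edit distance = 4


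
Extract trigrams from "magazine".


Word: "magazine" (length 8)
Number of trigrams = 8 - 3 + 1 = 6
  Position 0: "mag"
  Position 1: "aga"
  Position 2: "gaz"
  Position 3: "azi"
  Position 4: "zin"
  Position 5: "ine"
Trigrams = "mag", "aga", "gaz", "azi", "zin", "ine"


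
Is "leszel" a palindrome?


Word: "leszel"
Reversed: "lezsel"
Forward == Backward? leszel != lezsel
Palindrome = No


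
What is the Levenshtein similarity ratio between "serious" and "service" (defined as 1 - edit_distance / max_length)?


Word 1: "serious" (length 7)
Word 2: "service" (length 7)
One optimal edit sequence:
  1. keep 's'
  2. keep 'e'
  3. keep 'r'
  4. substitute 'i' -> 'v'  (+1)
  5. substitute 'o' -> 'i'  (+1)
  6. substitute 'u' -> 'c'  (+1)
  7. substitute 's' -> 'e'  (+1)
Edit distance = 4
Max length = max(7, 7) = 7
Similarity = 1 - 4/7
= 0.4286


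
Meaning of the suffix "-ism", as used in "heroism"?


Suffix: -ism
Example: heroism = hero + -ism
Meaning = belief / practice


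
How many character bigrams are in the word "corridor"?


Word: "corridor" (length 8)
Number of 2-grams = length - 2 + 1 = 8 - 2 + 1
= 7


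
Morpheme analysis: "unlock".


Word: "unlock"
Morphemes: un- / lock
Each morpheme carries meaning
= 2 morphemes


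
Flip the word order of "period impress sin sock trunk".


Original: "period impress sin sock trunk"
Words (1..n): period | impress | sin | sock | trunk
Reversed (n..1): trunk | sock | sin | impress | period
Result = "trunk sock sin impress period"


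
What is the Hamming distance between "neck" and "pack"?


Comparing character by character (same length = 4):
  Pos 0: 'n' vs 'p' !=
  Pos 1: 'e' vs 'a' !=
  Pos 2: 'c' vs 'c' =
  Pos 3: 'k' vs 'k' =
Hamming distance = 2


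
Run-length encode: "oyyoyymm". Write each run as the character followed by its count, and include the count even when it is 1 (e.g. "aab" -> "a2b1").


String: "oyyoyymm"
Scanning for consecutive runs:
  'o' x 1
  'y' x 2
  'o' x 1
  'y' x 2
  'm' x 2
RLE = "o1y2o1y2m2"


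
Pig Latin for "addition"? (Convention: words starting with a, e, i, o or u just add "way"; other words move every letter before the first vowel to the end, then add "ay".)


Word: "addition"
Starts with vowel → add 'way'
Pig Latin = "additionway"


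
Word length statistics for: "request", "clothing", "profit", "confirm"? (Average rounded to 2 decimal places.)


Lengths: "request"=7, "clothing"=8, "profit"=6, "confirm"=7
Sum = 28, Count = 4
Average = 28/4 = 7.00
= avg=7.00, min=6, max=8


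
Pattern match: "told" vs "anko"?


Pattern of "told": [0, 1, 2, 3]
Pattern of "anko": [0, 1, 2, 3]
Patterns match
Same pattern = Yes


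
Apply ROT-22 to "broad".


Word: "broad"
Shift: 22
Each letter → (letter + shift) mod 26:
  'b' (1) + 22 = 23 → 'x'
  'r' (17) + 22 = 13 → 'n'
  'o' (14) + 22 = 10 → 'k'
  'a' (0) + 22 = 22 → 'w'
  'd' (3) + 22 = 25 → 'z'
Result = "xnkwz"


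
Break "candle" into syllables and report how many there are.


Word: "candle"
Syllable breakdown: can-dle
Counting: 2 parts
= 2 syllables


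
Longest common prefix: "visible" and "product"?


Word 1: "visible"
Word 2: "product"
Comparing from start:
  Pos 0: 'v' != 'p' (stop)
LCP = "" (length 0)


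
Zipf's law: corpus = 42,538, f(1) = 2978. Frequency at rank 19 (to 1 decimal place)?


Zipf's law: f(r) = f(1) / r
f(1) = 2978
f(19) = 2978 / 19
= 156.7 occurrences


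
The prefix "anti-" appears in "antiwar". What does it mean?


Prefix: anti-
Example: antiwar = anti- + war
Meaning = against


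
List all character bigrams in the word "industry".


Word: "industry" (length 8)
Number of bigrams = 8 - 2 + 1 = 7
  Position 0: "in"
  Position 1: "nd"
  Position 2: "du"
  Position 3: "us"
  Position 4: "st"
  Position 5: "tr"
  Position 6: "ry"
Bigrams = "in", "nd", "du", "us", "st", "tr", "ry"


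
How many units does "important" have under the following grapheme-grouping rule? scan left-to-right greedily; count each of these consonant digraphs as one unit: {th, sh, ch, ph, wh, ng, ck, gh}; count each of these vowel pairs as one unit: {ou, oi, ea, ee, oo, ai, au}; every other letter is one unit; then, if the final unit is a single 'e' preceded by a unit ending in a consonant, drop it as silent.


Word: "important" (9 letters)
Left-to-right scan:
  (1) 'i' (letter)
  (2) 'm' (letter)
  (3) 'p' (letter)
  (4) 'o' (letter)
  (5) 'r' (letter)
  (6) 't' (letter)
  (7) 'a' (letter)
  (8) 'n' (letter)
  (9) 't' (letter)
Units from scan: 9
Sound units = 9 units


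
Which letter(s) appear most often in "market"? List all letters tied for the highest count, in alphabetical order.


Word: "market"
Letter counts:
  'a': 1
  'e': 1
  'k': 1
  'm': 1
  'r': 1
  't': 1
Maximum count = 1
Most frequent = 'a', 'e', 'k', 'm', 'r', 't' (1 time each)


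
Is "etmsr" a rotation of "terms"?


Word: "terms", Candidate: "etmsr"
Method: check if candidate is substring of word+word
"termsterms" contains "etmsr"? No
Is rotation = No


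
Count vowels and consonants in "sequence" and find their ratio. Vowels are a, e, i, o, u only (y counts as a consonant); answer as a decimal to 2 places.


Word: "sequence"
Vowels (a,e,i,o,u): 4
Consonants: 4
Ratio = 4/4
= 1.00


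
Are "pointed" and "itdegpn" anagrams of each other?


Word 1: "pointed" → sorted: deinopt
Word 2: "itdegpn" → sorted: deginpt
Same letters? deinopt != deginpt
Anagram = No


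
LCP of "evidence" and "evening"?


Word 1: "evidence"
Word 2: "evening"
Comparing from start:
  Pos 0: 'e' == 'e'
  Pos 1: 'v' == 'v'
  Pos 2: 'i' != 'e' (stop)
LCP = "ev" (length 2)


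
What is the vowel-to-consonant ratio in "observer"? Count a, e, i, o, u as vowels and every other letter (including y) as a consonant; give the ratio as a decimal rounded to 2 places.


Word: "observer"
Vowels (a,e,i,o,u): 3
Consonants: 5
Ratio = 3/5
= 0.60


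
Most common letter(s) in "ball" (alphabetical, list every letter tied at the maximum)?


Word: "ball"
Letter counts:
  'a': 1
  'b': 1
  'l': 2
Maximum count = 2
Most frequent = 'l' (2 times each)


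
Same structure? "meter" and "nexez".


Pattern of "meter": [0, 1, 2, 1, 3]
Pattern of "nexez": [0, 1, 2, 1, 3]
Patterns match
Same pattern = Yes


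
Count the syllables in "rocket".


Word: "rocket"
Syllable breakdown: rock / et
Counting: 2 parts
= 2 syllables


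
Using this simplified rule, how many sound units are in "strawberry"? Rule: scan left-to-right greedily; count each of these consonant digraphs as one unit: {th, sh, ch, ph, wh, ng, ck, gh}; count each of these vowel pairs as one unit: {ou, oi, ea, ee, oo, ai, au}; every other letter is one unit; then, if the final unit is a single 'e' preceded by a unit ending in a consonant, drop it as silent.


Word: "strawberry" (10 letters)
Left-to-right scan:
  [1] 's' (letter)
  [2] 't' (letter)
  [3] 'r' (letter)
  [4] 'a' (letter)
  [5] 'w' (letter)
  [6] 'b' (letter)
  [7] 'e' (letter)
  [8] 'r' (letter)
  [9] 'r' (letter)
  [10] 'y' (letter)
Units from scan: 10
Sound units = 10 units


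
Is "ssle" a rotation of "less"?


Word: "less", Candidate: "ssle"
Method: check if candidate is substring of word+word
"lessless" contains "ssle"? Yes
Is rotation = Yes


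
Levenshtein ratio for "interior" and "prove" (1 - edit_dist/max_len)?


Word 1: "interior" (length 8)
Word 2: "prove" (length 5)
One optimal edit sequence:
  1. delete 'i'  (+1)
  2. delete 'n'  (+1)
  3. delete 't'  (+1)
  4. substitute 'e' -> 'p'  (+1)
  5. keep 'r'
  6. substitute 'i' -> 'o'  (+1)
  7. substitute 'o' -> 'v'  (+1)
  8. substitute 'r' -> 'e'  (+1)
Edit distance = 7
Max length = max(8, 5) = 8
Similarity = 1 - 7/8
= 0.1250


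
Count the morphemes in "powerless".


Word: "powerless"
Morphemes: power | -less
Each morpheme carries meaning
= 2 morphemes


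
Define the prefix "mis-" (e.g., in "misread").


Prefix: mis-
As in: misread -> mis- + read
Meaning = wrongly


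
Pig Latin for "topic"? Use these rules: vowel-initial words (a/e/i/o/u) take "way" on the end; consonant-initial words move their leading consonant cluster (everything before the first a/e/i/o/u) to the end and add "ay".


Word: "topic"
Starts with consonant(s) → move to end, add 'ay'
Consonant cluster: "t"
Pig Latin = "opictay"


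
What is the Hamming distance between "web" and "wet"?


Comparing character by character (same length = 3):
  Pos 0: 'w' vs 'w' =
  Pos 1: 'e' vs 'e' =
  Pos 2: 'b' vs 't' !=
Hamming distance = 1


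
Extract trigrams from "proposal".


Word: "proposal" (length 8)
Number of trigrams = 8 - 3 + 1 = 6
  Position 0: "pro"
  Position 1: "rop"
  Position 2: "opo"
  Position 3: "pos"
  Position 4: "osa"
  Position 5: "sal"
Trigrams = "pro", "rop", "opo", "pos", "osa", "sal"


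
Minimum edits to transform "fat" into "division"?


Word 1: "fat" (length 3)
Word 2: "division" (length 8)
One optimal edit sequence (insert/delete/substitute each cost 1):
  1. insert 'd'  (+1)
  2. insert 'i'  (+1)
  3. insert 'v'  (+1)
  4. insert 'i'  (+1)
  5. insert 's'  (+1)
  6. substitute 'f' -> 'i'  (+1)
  7. substitute 'a' -> 'o'  (+1)
  8. substitute 't' -> 'n'  (+1)
Total edit operations: 8
Edit distance = 8


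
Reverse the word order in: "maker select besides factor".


Original: "maker select besides factor"
Words (1..n): maker | select | besides | factor
Reversed (n..1): factor | besides | select | maker
Result = "factor besides select maker"


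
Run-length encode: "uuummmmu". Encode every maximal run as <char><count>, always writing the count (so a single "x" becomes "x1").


String: "uuummmmu"
Scanning for consecutive runs:
  'u' x 3
  'm' x 4
  'u' x 1
RLE = "u3m4u1"


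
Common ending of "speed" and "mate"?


Word 1: "speed"
Word 2: "mate"
Comparing from end:
  Pos -1: 'd' != 'e' (stop)
LCS = "" (length 0)


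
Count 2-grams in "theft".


Word: "theft" (length 5)
Number of 2-grams = length - 2 + 1 = 5 - 2 + 1
= 4


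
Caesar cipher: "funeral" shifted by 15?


Word: "funeral"
Shift: 15
Each letter → (letter + shift) mod 26:
  'f' (5) + 15 = 20 → 'u'
  'u' (20) + 15 = 9 → 'j'
  'n' (13) + 15 = 2 → 'c'
  'e' (4) + 15 = 19 → 't'
  'r' (17) + 15 = 6 → 'g'
  'a' (0) + 15 = 15 → 'p'
  'l' (11) + 15 = 0 → 'a'
Result = "ujctgpa"


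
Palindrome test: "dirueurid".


Word: "dirueurid"
Reversed: "dirueurid"
Forward == Backward? dirueurid == dirueurid
Palindrome = Yes


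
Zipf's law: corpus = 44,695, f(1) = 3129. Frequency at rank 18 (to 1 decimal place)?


Zipf's law: f(r) = f(1) / r
f(1) = 3129
f(18) = 3129 / 18
= 173.8 occurrences


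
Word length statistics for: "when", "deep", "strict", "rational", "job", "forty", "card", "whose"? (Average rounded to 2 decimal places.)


Lengths: "when"=4, "deep"=4, "strict"=6, "rational"=8, "job"=3, "forty"=5, "card"=4, "whose"=5
Sum = 39, Count = 8
Average = 39/8 = 4.88
= avg=4.88, min=3, max=8


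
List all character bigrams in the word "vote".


Word: "vote" (length 4)
Number of bigrams = 4 - 2 + 1 = 3
  Position 0: "vo"
  Position 1: "ot"
  Position 2: "te"
Bigrams = "vo", "ot", "te"


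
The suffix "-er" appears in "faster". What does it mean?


Suffix: -er
Example: faster (fast + -er)
Meaning = one who / more


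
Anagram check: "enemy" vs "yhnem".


Word 1: "enemy" → sorted: eemny
Word 2: "yhnem" → sorted: ehmny
Same letters? eemny != ehmny
Anagram = No


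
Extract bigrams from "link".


Word: "link" (length 4)
Number of bigrams = 4 - 2 + 1 = 3
  Position 0: "li"
  Position 1: "in"
  Position 2: "nk"
Bigrams = "li", "in", "nk"


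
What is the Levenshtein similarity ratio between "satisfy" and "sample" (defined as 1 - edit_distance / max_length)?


Word 1: "satisfy" (length 7)
Word 2: "sample" (length 6)
One optimal edit sequence:
  1. keep 's'
  2. keep 'a'
  3. delete 't'  (+1)
  4. substitute 'i' -> 'm'  (+1)
  5. substitute 's' -> 'p'  (+1)
  6. substitute 'f' -> 'l'  (+1)
  7. substitute 'y' -> 'e'  (+1)
Edit distance = 5
Max length = max(7, 6) = 7
Similarity = 1 - 5/7
= 0.2857


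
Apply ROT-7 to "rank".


Word: "rank"
Shift: 7
Each letter → (letter + shift) mod 26:
  'r' (17) + 7 = 24 → 'y'
  'a' (0) + 7 = 7 → 'h'
  'n' (13) + 7 = 20 → 'u'
  'k' (10) + 7 = 17 → 'r'
Result = "yhur"


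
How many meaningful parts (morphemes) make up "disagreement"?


Word: "disagreement"
Morphemes: dis- | agree | -ment
Each morpheme carries meaning
= 3 morphemes


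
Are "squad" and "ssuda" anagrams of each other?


Word 1: "squad" → sorted: adqsu
Word 2: "ssuda" → sorted: adssu
Same letters? adqsu != adssu
Anagram = No


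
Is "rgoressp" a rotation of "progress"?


Word: "progress", Candidate: "rgoressp"
Method: check if candidate is substring of word+word
"progressprogress" contains "rgoressp"? No
Is rotation = No


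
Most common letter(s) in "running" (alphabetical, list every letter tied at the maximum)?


Word: "running"
Letter counts:
  'g': 1
  'i': 1
  'n': 3
  'r': 1
  'u': 1
Maximum count = 3
Most frequent = 'n' (3 times each)


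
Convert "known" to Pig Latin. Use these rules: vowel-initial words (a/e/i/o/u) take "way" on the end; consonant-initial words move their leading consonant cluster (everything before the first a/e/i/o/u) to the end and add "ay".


Word: "known"
Starts with consonant(s) → move to end, add 'ay'
Consonant cluster: "kn"
Pig Latin = "ownknay"


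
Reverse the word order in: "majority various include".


Original: "majority various include"
Words (1..n): majority | various | include
Reversed (n..1): include | various | majority
Result = "include various majority"


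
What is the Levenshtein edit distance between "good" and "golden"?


Word 1: "good" (length 4)
Word 2: "golden" (length 6)
One optimal edit sequence (insert/delete/substitute each cost 1):
  1. keep 'g'
  2. keep 'o'
  3. substitute 'o' -> 'l'  (+1)
  4. keep 'd'
  5. insert 'e'  (+1)
  6. insert 'n'  (+1)
Total edit operations: 3
Edit distance = 3


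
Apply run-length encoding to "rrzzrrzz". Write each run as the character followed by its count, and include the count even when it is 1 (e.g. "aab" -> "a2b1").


String: "rrzzrrzz"
Scanning for consecutive runs:
  'r' x 2
  'z' x 2
  'r' x 2
  'z' x 2
RLE = "r2z2r2z2"


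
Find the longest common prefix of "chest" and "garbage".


Word 1: "chest"
Word 2: "garbage"
Comparing from start:
  Pos 0: 'c' != 'g' (stop)
LCP = "" (length 0)


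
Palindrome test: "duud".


Word: "duud"
Reversed: "duud"
Forward == Backward? duud == duud
Palindrome = Yes


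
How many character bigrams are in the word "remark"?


Word: "remark" (length 6)
Number of 2-grams = length - 2 + 1 = 6 - 2 + 1
= 5


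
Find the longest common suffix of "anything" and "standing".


Word 1: "anything"
Word 2: "standing"
Comparing from end:
  Pos -1: 'g' == 'g'
  Pos -2: 'n' == 'n'
  Pos -3: 'i' == 'i'
  Pos -4: 'h' != 'd' (stop)
LCS = "ing" (length 3)


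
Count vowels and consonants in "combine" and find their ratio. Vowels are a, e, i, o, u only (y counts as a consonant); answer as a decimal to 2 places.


Word: "combine"
Vowels (a,e,i,o,u): 3
Consonants: 4
Ratio = 3/4
= 0.75


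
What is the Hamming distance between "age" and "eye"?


Comparing character by character (same length = 3):
  Pos 0: 'a' vs 'e' !=
  Pos 1: 'g' vs 'y' !=
  Pos 2: 'e' vs 'e' =
Hamming distance = 2


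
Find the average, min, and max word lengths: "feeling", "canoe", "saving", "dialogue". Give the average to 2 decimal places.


Lengths: "feeling"=7, "canoe"=5, "saving"=6, "dialogue"=8
Sum = 26, Count = 4
Average = 26/4 = 6.50
= avg=6.50, min=5, max=8


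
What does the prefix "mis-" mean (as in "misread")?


Prefix: mis-
Example: misread (mis- + read)
Meaning = wrongly


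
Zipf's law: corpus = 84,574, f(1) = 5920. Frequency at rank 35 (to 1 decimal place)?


Zipf's law: f(r) = f(1) / r
f(1) = 5920
f(35) = 5920 / 35
= 169.1 occurrences


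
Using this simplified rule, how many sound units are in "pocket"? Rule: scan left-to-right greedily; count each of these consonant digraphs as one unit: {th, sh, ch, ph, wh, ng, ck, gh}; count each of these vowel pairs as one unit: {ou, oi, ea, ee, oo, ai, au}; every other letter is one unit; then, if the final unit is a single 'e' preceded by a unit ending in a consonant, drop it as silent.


Word: "pocket" (6 letters)
Left-to-right scan:
  [1] 'p' (letter)
  [2] 'o' (letter)
  [3] 'ck' (digraph)
  [4] 'e' (letter)
  [5] 't' (letter)
Units from scan: 5
Sound units = 5 units


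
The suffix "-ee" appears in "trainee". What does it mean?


Suffix: -ee
Example: trainee = train + -ee
Meaning = one who receives


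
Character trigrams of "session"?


Word: "session" (length 7)
Number of trigrams = 7 - 3 + 1 = 5
  Position 0: "ses"
  Position 1: "ess"
  Position 2: "ssi"
  Position 3: "sio"
  Position 4: "ion"
Trigrams = "ses", "ess", "ssi", "sio", "ion"


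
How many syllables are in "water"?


Word: "water"
Syllable breakdown: wa | ter
Counting: 2 parts
= 2 syllables


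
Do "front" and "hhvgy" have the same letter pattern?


Pattern of "front": [0, 1, 2, 3, 4]
Pattern of "hhvgy": [0, 0, 1, 2, 3]
Patterns do not match
Same pattern = No


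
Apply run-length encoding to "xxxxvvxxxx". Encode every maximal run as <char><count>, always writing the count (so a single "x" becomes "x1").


String: "xxxxvvxxxx"
Scanning for consecutive runs:
  'x' x 4
  'v' x 2
  'x' x 4
RLE = "x4v2x4"


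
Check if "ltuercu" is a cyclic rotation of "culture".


Word: "culture", Candidate: "ltuercu"
Method: check if candidate is substring of word+word
"cultureculture" contains "ltuercu"? No
Is rotation = No


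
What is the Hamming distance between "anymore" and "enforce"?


Comparing character by character (same length = 7):
  Pos 0: 'a' vs 'e' !=
  Pos 1: 'n' vs 'n' =
  Pos 2: 'y' vs 'f' !=
  Pos 3: 'm' vs 'o' !=
  Pos 4: 'o' vs 'r' !=
  Pos 5: 'r' vs 'c' !=
  Pos 6: 'e' vs 'e' =
Hamming distance = 5


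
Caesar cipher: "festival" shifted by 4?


Word: "festival"
Shift: 4
Each letter → (letter + shift) mod 26:
  'f' (5) + 4 = 9 → 'j'
  'e' (4) + 4 = 8 → 'i'
  's' (18) + 4 = 22 → 'w'
  't' (19) + 4 = 23 → 'x'
  'i' (8) + 4 = 12 → 'm'
  'v' (21) + 4 = 25 → 'z'
  'a' (0) + 4 = 4 → 'e'
  'l' (11) + 4 = 15 → 'p'
Result = "jiwxmzep"


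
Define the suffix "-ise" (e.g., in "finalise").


Suffix: -ise
Example: finalise (final + -ise)
Meaning = to make


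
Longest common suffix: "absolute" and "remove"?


Word 1: "absolute"
Word 2: "remove"
Comparing from end:
  Pos -1: 'e' == 'e'
  Pos -2: 't' != 'v' (stop)
LCS = "e" (length 1)


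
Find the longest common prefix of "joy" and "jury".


Word 1: "joy"
Word 2: "jury"
Comparing from start:
  Pos 0: 'j' == 'j'
  Pos 1: 'o' != 'u' (stop)
LCP = "j" (length 1)


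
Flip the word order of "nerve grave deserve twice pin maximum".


Original: "nerve grave deserve twice pin maximum"
Words (1..n): nerve | grave | deserve | twice | pin | maximum
Reversed (n..1): maximum | pin | twice | deserve | grave | nerve
Result = "maximum pin twice deserve grave nerve"


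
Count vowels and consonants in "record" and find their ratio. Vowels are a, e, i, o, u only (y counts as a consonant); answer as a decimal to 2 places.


Word: "record"
Vowels (a,e,i,o,u): 2
Consonants: 4
Ratio = 2/4
= 0.50


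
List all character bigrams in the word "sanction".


Word: "sanction" (length 8)
Number of bigrams = 8 - 2 + 1 = 7
  Position 0: "sa"
  Position 1: "an"
  Position 2: "nc"
  Position 3: "ct"
  Position 4: "ti"
  Position 5: "io"
  Position 6: "on"
Bigrams = "sa", "an", "nc", "ct", "ti", "io", "on"


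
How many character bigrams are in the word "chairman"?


Word: "chairman" (length 8)
Number of 2-grams = length - 2 + 1 = 8 - 2 + 1
= 7


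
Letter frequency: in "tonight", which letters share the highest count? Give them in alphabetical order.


Word: "tonight"
Letter counts:
  'g': 1
  'h': 1
  'i': 1
  'n': 1
  'o': 1
  't': 2
Maximum count = 2
Most frequent = 't' (2 times each)


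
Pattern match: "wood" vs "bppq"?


Pattern of "wood": [0, 1, 1, 2]
Pattern of "bppq": [0, 1, 1, 2]
Patterns match
Same pattern = Yes


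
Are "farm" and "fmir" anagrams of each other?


Word 1: "farm" → sorted: afmr
Word 2: "fmir" → sorted: fimr
Same letters? afmr != fimr
Anagram = No


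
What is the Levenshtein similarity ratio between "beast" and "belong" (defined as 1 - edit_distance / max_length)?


Word 1: "beast" (length 5)
Word 2: "belong" (length 6)
One optimal edit sequence:
  1. keep 'b'
  2. keep 'e'
  3. insert 'l'  (+1)
  4. substitute 'a' -> 'o'  (+1)
  5. substitute 's' -> 'n'  (+1)
  6. substitute 't' -> 'g'  (+1)
Edit distance = 4
Max length = max(5, 6) = 6
Similarity = 1 - 4/6
= 0.3333


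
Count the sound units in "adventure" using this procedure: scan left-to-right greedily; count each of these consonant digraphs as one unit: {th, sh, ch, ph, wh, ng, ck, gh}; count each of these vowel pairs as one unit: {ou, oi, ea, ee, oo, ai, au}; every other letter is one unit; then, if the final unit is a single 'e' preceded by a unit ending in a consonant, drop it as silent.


Word: "adventure" (9 letters)
Left-to-right scan:
  (1) 'a' (letter)
  (2) 'd' (letter)
  (3) 'v' (letter)
  (4) 'e' (letter)
  (5) 'n' (letter)
  (6) 't' (letter)
  (7) 'u' (letter)
  (8) 'r' (letter)
  (9) 'e' (letter)
Units from scan: 9
Final unit is 'e' after a consonant -> drop as silent (-1)
Sound units = 8 units


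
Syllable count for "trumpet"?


Word: "trumpet"
Syllable breakdown: trum-pet
Counting: 2 parts
= 2 syllables


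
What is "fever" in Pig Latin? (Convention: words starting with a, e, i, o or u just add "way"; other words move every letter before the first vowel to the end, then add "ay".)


Word: "fever"
Starts with consonant(s) → move to end, add 'ay'
Consonant cluster: "f"
Pig Latin = "everfay"


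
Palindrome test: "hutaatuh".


Word: "hutaatuh"
Reversed: "hutaatuh"
Forward == Backward? hutaatuh == hutaatuh
Palindrome = Yes


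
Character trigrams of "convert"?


Word: "convert" (length 7)
Number of trigrams = 7 - 3 + 1 = 5
  Position 0: "con"
  Position 1: "onv"
  Position 2: "nve"
  Position 3: "ver"
  Position 4: "ert"
Trigrams = "con", "onv", "nve", "ver", "ert"


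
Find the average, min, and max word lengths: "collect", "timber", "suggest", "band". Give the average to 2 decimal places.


Lengths: "collect"=7, "timber"=6, "suggest"=7, "band"=4
Sum = 24, Count = 4
Average = 24/4 = 6.00
= avg=6.00, min=4, max=7


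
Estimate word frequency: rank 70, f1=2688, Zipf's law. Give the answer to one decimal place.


Zipf's law: f(r) = f(1) / r
f(1) = 2688
f(70) = 2688 / 70
= 38.4 occurrences


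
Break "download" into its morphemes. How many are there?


Word: "download"
Morphemes: down- / load
Each morpheme carries meaning
= 2 morphemes


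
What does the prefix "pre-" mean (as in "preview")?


Prefix: pre-
Example: preview (pre- + view)
Meaning = before


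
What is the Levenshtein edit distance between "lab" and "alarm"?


Word 1: "lab" (length 3)
Word 2: "alarm" (length 5)
One optimal edit sequence (insert/delete/substitute each cost 1):
  1. insert 'a'  (+1)
  2. keep 'l'
  3. keep 'a'
  4. insert 'r'  (+1)
  5. substitute 'b' -> 'm'  (+1)
Total edit operations: 3
Edit distance = 3


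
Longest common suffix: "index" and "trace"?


Word 1: "index"
Word 2: "trace"
Comparing from end:
  Pos -1: 'x' != 'e' (stop)
LCS = "" (length 0)


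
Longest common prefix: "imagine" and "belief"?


Word 1: "imagine"
Word 2: "belief"
Comparing from start:
  Pos 0: 'i' != 'b' (stop)
LCP = "" (length 0)


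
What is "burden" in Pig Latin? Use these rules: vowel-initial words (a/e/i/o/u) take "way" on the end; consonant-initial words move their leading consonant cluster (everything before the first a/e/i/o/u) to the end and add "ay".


Word: "burden"
Starts with consonant(s) → move to end, add 'ay'
Consonant cluster: "b"
Pig Latin = "urdenbay"


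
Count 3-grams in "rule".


Word: "rule" (length 4)
Number of 3-grams = length - 3 + 1 = 4 - 3 + 1
= 2


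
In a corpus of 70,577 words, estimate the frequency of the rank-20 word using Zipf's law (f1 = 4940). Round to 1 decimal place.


Zipf's law: f(r) = f(1) / r
f(1) = 4940
f(20) = 4940 / 20
= 247.0 occurrences


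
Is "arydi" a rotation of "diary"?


Word: "diary", Candidate: "arydi"
Method: check if candidate is substring of word+word
"diarydiary" contains "arydi"? Yes
Is rotation = Yes


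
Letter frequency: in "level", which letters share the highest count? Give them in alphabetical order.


Word: "level"
Letter counts:
  'e': 2
  'l': 2
  'v': 1
Maximum count = 2
Most frequent = 'e', 'l' (2 times each)


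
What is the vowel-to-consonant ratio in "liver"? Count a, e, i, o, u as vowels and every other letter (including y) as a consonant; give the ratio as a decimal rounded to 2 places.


Word: "liver"
Vowels (a,e,i,o,u): 2
Consonants: 3
Ratio = 2/3
= 0.67


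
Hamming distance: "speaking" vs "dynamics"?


Comparing character by character (same length = 8):
  Pos 0: 's' vs 'd' !=
  Pos 1: 'p' vs 'y' !=
  Pos 2: 'e' vs 'n' !=
  Pos 3: 'a' vs 'a' =
  Pos 4: 'k' vs 'm' !=
  Pos 5: 'i' vs 'i' =
  Pos 6: 'n' vs 'c' !=
  Pos 7: 'g' vs 's' !=
Hamming distance = 6
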